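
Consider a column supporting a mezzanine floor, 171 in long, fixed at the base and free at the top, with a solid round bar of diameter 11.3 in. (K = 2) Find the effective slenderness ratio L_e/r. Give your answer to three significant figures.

I = πd⁴/64 = π×11.3⁴/64 = 800.4 in⁴
A = 100.3 in²;  r_min = √(I/A) = √(800.4/100.3) = 2.825 in
L_e = K·L = 2 × 171 = 342.0 in
λ = L_e / r_min = 342.00 / 2.825 = 121

λ ≈ 121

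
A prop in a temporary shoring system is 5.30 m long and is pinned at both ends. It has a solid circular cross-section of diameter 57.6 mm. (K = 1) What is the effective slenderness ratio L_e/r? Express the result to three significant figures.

For a solid circle r = d/4 = 57.6/4 = 14.40 mm
L_e = K·L = 1 × 5.30 m = 5.300 m = 5300.0 mm
λ = L_e / r_min = 5300.0 / 14.40 = 368

λ ≈ 368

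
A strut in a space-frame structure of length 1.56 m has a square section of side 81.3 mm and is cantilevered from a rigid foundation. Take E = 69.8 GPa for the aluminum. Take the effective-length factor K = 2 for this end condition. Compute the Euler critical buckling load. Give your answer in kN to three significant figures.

P_cr ≈ 258 kN

I = a⁴/12 = 81.3⁴/12 = 3.641×10^6 mm⁴
I = 3.641×10^6 mm⁴ = 3.641×10^-6 m⁴
Effective length L_e = K·L = 2 × 1.56 = 3.120 m
P_cr = π²EI / L_e² = π² × 69.8×10⁹ × 3.641×10^-6 / 3.120² = 2.576×10^5 N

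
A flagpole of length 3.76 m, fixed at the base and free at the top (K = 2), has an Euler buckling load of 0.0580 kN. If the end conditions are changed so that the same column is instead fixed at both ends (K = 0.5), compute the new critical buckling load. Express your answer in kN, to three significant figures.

P_cr ∝ 1/K², so P_cr,new = P_cr,old × (K_old/K_new)² = 0.0580 × (2/0.5)²
= 0.0580 × 16.00 = 0.928 kN

P_cr ≈ 0.928 kN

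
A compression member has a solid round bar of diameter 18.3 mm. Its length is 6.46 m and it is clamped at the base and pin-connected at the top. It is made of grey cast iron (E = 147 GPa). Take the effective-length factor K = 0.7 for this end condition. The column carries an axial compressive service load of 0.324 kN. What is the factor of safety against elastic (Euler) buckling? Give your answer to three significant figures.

I = πd⁴/64 = π×18.3⁴/64 = 5.505×10^3 mm⁴
I = 5.505×10^3 mm⁴ = 5.505×10^-9 m⁴
Effective length L_e = K·L = 0.7 × 6.46 = 4.522 m
P_cr = π²EI / L_e² = π² × 147×10⁹ × 5.505×10^-9 / 4.522² = 390.6 N
Factor of safety n = P_cr / P = 0.39060 / 0.324 = 1.21

n ≈ 1.21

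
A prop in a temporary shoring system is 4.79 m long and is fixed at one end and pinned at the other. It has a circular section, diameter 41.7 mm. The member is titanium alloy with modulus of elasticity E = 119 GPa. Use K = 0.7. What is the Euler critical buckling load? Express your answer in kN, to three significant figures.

P_cr ≈ 15.5 kN

I = πd⁴/64 = π×41.7⁴/64 = 1.484×10^5 mm⁴
I = 1.484×10^5 mm⁴ = 1.484×10^-7 m⁴
Effective length L_e = K·L = 0.7 × 4.79 = 3.353 m
P_cr = π²EI / L_e² = π² × 119×10⁹ × 1.484×10^-7 / 3.353² = 1.551×10^4 N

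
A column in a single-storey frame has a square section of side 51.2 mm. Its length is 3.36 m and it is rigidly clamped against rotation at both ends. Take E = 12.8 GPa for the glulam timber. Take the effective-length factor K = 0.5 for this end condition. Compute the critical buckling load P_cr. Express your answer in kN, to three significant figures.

P_cr ≈ 25.6 kN

I = a⁴/12 = 51.2⁴/12 = 5.727×10^5 mm⁴
I = 5.727×10^5 mm⁴ = 5.727×10^-7 m⁴
Effective length L_e = K·L = 0.5 × 3.36 = 1.680 m
P_cr = π²EI / L_e² = π² × 12.8×10⁹ × 5.727×10^-7 / 1.680² = 2.563×10^4 N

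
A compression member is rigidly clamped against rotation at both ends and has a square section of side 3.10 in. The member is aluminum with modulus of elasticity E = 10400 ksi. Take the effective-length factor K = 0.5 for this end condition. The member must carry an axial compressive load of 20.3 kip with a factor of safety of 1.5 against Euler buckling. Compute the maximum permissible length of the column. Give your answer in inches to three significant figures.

I = a⁴/12 = 3.10⁴/12 = 7.696 in⁴
Required critical load P_cr = n·P = 1.5 × 20.3 = 30.45 kip = 3.045×10^4 lb
From P_cr = π²EI/(K·L)²:  L = (1/K)·√(π²EI/P_cr) = (1/0.5)·√(π²×1.04×10^7×7.696/3.045×10^4)
L = 322 in

L_max ≈ 322 in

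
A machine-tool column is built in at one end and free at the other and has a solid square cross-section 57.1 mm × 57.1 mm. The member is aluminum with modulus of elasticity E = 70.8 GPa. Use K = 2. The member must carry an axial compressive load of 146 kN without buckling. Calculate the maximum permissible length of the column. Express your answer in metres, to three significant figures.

L_max ≈ 1.03 m

I = a⁴/12 = 57.1⁴/12 = 8.859×10^5 mm⁴
I = 8.859×10^-7 m⁴
At the buckling limit P_cr = P = 1.460×10^5 N
From P_cr = π²EI/(K·L)²:  L = (1/K)·√(π²EI/P_cr) = (1/2)·√(π²×7.08×10^10×8.859×10^-7/1.460×10^5)
L = 1.03 m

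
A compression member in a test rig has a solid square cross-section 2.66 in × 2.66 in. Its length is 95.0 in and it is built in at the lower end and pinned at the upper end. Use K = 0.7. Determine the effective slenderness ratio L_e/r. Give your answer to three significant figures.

λ ≈ 86.6

I = a⁴/12 = 2.66⁴/12 = 4.172 in⁴
A = 7.076 in²;  r_min = √(I/A) = √(4.172/7.076) = 0.7679 in
L_e = K·L = 0.7 × 95.0 = 66.50 in
λ = L_e / r_min = 66.500 / 0.7679 = 86.6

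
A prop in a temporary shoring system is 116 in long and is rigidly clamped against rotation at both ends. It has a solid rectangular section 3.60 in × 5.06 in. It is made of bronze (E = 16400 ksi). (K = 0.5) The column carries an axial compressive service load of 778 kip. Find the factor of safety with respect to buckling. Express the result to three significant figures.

Buckling occurs about the weak axis: I_min = h·b³/12 with b = 3.60 in (the shorter side).
I_min = 5.06×3.60³/12 = 19.67 in⁴
Effective length L_e = K·L = 0.5 × 116 = 58.00 in
P_cr = π²EI / L_e² = π² × 16400×10³ × 19.67 / 58.00² = 9.466×10^5 lb
Factor of safety n = P_cr / P = 946.60 / 778 = 1.22

n ≈ 1.22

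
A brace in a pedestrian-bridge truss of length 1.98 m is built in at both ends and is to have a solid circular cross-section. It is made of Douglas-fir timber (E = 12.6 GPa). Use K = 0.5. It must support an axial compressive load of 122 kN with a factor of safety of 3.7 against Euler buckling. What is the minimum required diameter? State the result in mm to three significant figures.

Required P_cr = n·P = 3.7 × 122 = 451.4 kN
L_e = K·L = 0.5 × 1.98 = 0.9900 m
Required I = P_cr·L_e²/(π²E) = 4.514×10^5 × 0.9900² / (π² × 1.26×10^10) = 3.558×10^-6 m⁴
I_req = 3.558×10^6 mm⁴
Solid circle: I = πd⁴/64  ⇒  d = (64I/π)^(1/4) = (64×3.558×10^6/π)^(1/4) = 92.3 mm

d ≈ 92.3 mm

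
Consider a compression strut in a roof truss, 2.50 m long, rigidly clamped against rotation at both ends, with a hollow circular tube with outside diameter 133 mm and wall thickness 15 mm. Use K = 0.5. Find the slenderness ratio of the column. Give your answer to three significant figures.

λ ≈ 29.7

Inner diameter d_i = 133 − 2×15 = 103.0 mm
I = π(d_o⁴ − d_i⁴)/64 = π(133⁴ − 103.0⁴)/64 = 9.835×10^6 mm⁴
A = 5.561×10^3 mm²;  r_min = √(I/A) = √(9.835×10^6/5.561×10^3) = 42.06 mm
L_e = K·L = 0.5 × 2.50 m = 1.250 m = 1250.0 mm
λ = L_e / r_min = 1250.0 / 42.06 = 29.7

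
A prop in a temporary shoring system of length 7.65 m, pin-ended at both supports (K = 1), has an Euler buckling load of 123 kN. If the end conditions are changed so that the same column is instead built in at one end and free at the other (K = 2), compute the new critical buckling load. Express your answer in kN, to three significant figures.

P_cr ≈ 30.8 kN

P_cr ∝ 1/K², so P_cr,new = P_cr,old × (K_old/K_new)² = 123 × (1/2)²
= 123 × 0.2500 = 30.8 kN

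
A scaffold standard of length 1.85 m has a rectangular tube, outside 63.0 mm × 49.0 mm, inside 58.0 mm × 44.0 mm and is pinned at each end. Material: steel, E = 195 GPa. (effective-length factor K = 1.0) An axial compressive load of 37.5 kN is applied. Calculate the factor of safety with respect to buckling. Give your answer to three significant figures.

n ≈ 3.09

Weak-axis I_min = (h_o·b_o³ − h_i·b_i³)/12 with b_o = 49.0, b_i = 44.00 mm (shorter outer/inner sides).
I_min = (63.0×49.0³ − 58.00×44.00³)/12 = 2.059×10^5 mm⁴
I = 2.059×10^5 mm⁴ = 2.059×10^-7 m⁴
Effective length L_e = K·L = 1 × 1.85 = 1.850 m
P_cr = π²EI / L_e² = π² × 195×10⁹ × 2.059×10^-7 / 1.850² = 1.158×10^5 N
Factor of safety n = P_cr / P = 115.80 / 37.5 = 3.09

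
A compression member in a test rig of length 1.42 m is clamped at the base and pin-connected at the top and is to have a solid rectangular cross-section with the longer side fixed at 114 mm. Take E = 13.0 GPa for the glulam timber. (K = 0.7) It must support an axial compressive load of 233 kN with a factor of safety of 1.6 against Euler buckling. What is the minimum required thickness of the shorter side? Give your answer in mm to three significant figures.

Required P_cr = n·P = 1.6 × 233 = 372.8 kN
L_e = K·L = 0.7 × 1.42 = 0.9940 m
Required I = P_cr·L_e²/(π²E) = 3.728×10^5 × 0.9940² / (π² × 1.30×10^10) = 2.871×10^-6 m⁴
I_req = 2.871×10^6 mm⁴
Rectangle, weak axis: I_min = h·b³/12 with h = 114 mm fixed  ⇒  b = (12I/h)^(1/3) = 67.1 mm

b ≈ 67.1 mm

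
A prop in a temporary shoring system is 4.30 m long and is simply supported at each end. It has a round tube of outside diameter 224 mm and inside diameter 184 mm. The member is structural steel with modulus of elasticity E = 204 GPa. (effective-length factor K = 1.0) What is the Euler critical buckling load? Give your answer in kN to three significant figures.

P_cr ≈ 7330 kN

d_o = 224 mm, d_i = 184 mm
I = π(d_o⁴ − d_i⁴)/64 = π(224⁴ − 184.0⁴)/64 = 6.732×10^7 mm⁴
I = 6.732×10^7 mm⁴ = 6.732×10^-5 m⁴
Effective length L_e = K·L = 1 × 4.30 = 4.300 m
P_cr = π²EI / L_e² = π² × 204×10⁹ × 6.732×10^-5 / 4.300² = 7.330×10^6 N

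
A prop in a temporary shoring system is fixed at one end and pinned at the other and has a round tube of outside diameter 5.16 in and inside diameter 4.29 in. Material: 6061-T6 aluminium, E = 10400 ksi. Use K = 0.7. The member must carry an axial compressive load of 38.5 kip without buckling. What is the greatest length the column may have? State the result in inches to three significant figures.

d_o = 5.16 in, d_i = 4.29 in
I = π(d_o⁴ − d_i⁴)/64 = π(5.16⁴ − 4.290⁴)/64 = 18.17 in⁴
At the buckling limit P_cr = P = 3.850×10^4 lb
From P_cr = π²EI/(K·L)²:  L = (1/K)·√(π²EI/P_cr) = (1/0.7)·√(π²×1.04×10^7×18.17/3.850×10^4)
L = 314 in

L_max ≈ 314 in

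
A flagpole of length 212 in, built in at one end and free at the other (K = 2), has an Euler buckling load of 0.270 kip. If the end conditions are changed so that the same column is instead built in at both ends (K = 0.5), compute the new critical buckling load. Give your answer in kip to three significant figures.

P_cr ∝ 1/K², so P_cr,new = P_cr,old × (K_old/K_new)² = 0.270 × (2/0.5)²
= 0.270 × 16.00 = 4.32 kip

P_cr ≈ 4.32 kip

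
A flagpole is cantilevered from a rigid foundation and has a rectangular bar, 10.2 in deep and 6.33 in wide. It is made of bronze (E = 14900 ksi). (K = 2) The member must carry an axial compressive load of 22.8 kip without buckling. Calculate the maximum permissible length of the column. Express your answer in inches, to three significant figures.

Buckling occurs about the weak axis: I_min = h·b³/12 with b = 6.33 in (the shorter side).
I_min = 10.2×6.33³/12 = 215.6 in⁴
At the buckling limit P_cr = P = 2.280×10^4 lb
From P_cr = π²EI/(K·L)²:  L = (1/K)·√(π²EI/P_cr) = (1/2)·√(π²×1.49×10^7×215.6/2.280×10^4)
L = 590 in

L_max ≈ 590 in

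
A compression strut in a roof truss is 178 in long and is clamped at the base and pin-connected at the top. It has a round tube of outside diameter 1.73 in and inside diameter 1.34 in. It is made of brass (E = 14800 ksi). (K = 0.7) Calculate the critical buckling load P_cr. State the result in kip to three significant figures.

P_cr ≈ 2.65 kip

d_o = 1.73 in, d_i = 1.34 in
I = π(d_o⁴ − d_i⁴)/64 = π(1.73⁴ − 1.340⁴)/64 = 0.2814 in⁴
Effective length L_e = K·L = 0.7 × 178 = 124.6 in
P_cr = π²EI / L_e² = π² × 14800×10³ × 0.2814 / 124.6² = 2.648×10^3 lb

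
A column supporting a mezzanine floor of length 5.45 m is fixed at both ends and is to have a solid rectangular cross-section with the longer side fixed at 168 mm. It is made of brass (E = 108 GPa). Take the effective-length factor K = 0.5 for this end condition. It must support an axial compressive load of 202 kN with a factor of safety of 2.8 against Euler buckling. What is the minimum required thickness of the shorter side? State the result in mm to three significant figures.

Required P_cr = n·P = 2.8 × 202 = 565.6 kN
L_e = K·L = 0.5 × 5.45 = 2.725 m
Required I = P_cr·L_e²/(π²E) = 5.656×10^5 × 2.725² / (π² × 1.08×10^11) = 3.940×10^-6 m⁴
I_req = 3.940×10^6 mm⁴
Rectangle, weak axis: I_min = h·b³/12 with h = 168 mm fixed  ⇒  b = (12I/h)^(1/3) = 65.5 mm

b ≈ 65.5 mm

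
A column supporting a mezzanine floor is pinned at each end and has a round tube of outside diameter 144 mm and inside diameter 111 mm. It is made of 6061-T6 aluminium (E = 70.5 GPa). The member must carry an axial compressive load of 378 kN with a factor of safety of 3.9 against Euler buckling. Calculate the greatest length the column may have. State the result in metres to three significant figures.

L_max ≈ 2.54 m

d_o = 144 mm, d_i = 111 mm
I = π(d_o⁴ − d_i⁴)/64 = π(144⁴ − 111.0⁴)/64 = 1.365×10^7 mm⁴
I = 1.365×10^-5 m⁴
Required critical load P_cr = n·P = 3.9 × 378 = 1474 kN = 1.474×10^6 N
From P_cr = π²EI/(K·L)²:  L = (1/K)·√(π²EI/P_cr) = (1/1)·√(π²×7.05×10^10×1.365×10^-5/1.474×10^6)
L = 2.54 m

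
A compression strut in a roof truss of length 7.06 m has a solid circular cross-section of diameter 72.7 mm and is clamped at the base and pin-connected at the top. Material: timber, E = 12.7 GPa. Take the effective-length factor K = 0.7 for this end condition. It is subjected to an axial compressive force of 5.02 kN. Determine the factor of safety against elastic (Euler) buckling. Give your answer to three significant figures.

I = πd⁴/64 = π×72.7⁴/64 = 1.371×10^6 mm⁴
I = 1.371×10^6 mm⁴ = 1.371×10^-6 m⁴
Effective length L_e = K·L = 0.7 × 7.06 = 4.942 m
P_cr = π²EI / L_e² = π² × 12.7×10⁹ × 1.371×10^-6 / 4.942² = 7.037×10^3 N
Factor of safety n = P_cr / P = 7.0373 / 5.02 = 1.40

n ≈ 1.40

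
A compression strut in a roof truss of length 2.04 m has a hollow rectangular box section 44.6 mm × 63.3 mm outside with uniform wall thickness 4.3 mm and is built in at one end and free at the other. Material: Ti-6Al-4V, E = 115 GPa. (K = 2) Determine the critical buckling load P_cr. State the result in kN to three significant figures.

P_cr ≈ 17.4 kN

Inner dimensions: h_i = 63.3 − 2×4.3 = 54.70 mm, b_i = 44.6 − 2×4.3 = 36.00 mm
Weak-axis I_min = (h_o·b_o³ − h_i·b_i³)/12 with b_o = 44.6, b_i = 36.00 mm (shorter outer/inner sides).
I_min = (63.3×44.6³ − 54.70×36.00³)/12 = 2.553×10^5 mm⁴
I = 2.553×10^5 mm⁴ = 2.553×10^-7 m⁴
Effective length L_e = K·L = 2 × 2.04 = 4.080 m
P_cr = π²EI / L_e² = π² × 115×10⁹ × 2.553×10^-7 / 4.080² = 1.741×10^4 N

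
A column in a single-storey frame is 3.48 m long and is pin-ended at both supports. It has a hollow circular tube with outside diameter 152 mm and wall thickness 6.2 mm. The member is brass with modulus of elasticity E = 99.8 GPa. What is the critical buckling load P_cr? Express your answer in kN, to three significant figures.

P_cr ≈ 615 kN

Inner diameter d_i = 152 − 2×6.2 = 139.6 mm
I = π(d_o⁴ − d_i⁴)/64 = π(152⁴ − 139.6⁴)/64 = 7.560×10^6 mm⁴
I = 7.560×10^6 mm⁴ = 7.560×10^-6 m⁴
Effective length L_e = K·L = 1 × 3.48 = 3.480 m
P_cr = π²EI / L_e² = π² × 99.8×10⁹ × 7.560×10^-6 / 3.480² = 6.149×10^5 N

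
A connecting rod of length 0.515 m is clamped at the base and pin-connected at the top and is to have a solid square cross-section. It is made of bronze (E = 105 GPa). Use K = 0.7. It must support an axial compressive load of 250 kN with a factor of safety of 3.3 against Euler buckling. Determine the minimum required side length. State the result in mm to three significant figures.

Required P_cr = n·P = 3.3 × 250 = 825.0 kN
L_e = K·L = 0.7 × 0.515 = 0.3605 m
Required I = P_cr·L_e²/(π²E) = 8.250×10^5 × 0.3605² / (π² × 1.05×10^11) = 1.035×10^-7 m⁴
I_req = 1.035×10^5 mm⁴
Solid square: I = a⁴/12  ⇒  a = (12I)^(1/4) = (12×1.035×10^5)^(1/4) = 33.4 mm

a ≈ 33.4 mm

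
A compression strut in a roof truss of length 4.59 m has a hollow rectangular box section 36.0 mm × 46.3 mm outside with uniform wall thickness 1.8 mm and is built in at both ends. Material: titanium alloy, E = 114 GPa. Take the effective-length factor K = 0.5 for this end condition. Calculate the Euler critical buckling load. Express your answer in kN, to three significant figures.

P_cr ≈ 12.6 kN

Inner dimensions: h_i = 46.3 − 2×1.8 = 42.70 mm, b_i = 36.0 − 2×1.8 = 32.40 mm
Weak-axis I_min = (h_o·b_o³ − h_i·b_i³)/12 with b_o = 36.0, b_i = 32.40 mm (shorter outer/inner sides).
I_min = (46.3×36.0³ − 42.70×32.40³)/12 = 5.899×10^4 mm⁴
I = 5.899×10^4 mm⁴ = 5.899×10^-8 m⁴
Effective length L_e = K·L = 0.5 × 4.59 = 2.295 m
P_cr = π²EI / L_e² = π² × 114×10⁹ × 5.899×10^-8 / 2.295² = 1.260×10^4 N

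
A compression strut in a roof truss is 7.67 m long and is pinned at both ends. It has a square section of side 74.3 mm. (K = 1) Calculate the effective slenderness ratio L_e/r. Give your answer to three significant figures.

I = a⁴/12 = 74.3⁴/12 = 2.540×10^6 mm⁴
A = 5.520×10^3 mm²;  r_min = √(I/A) = √(2.540×10^6/5.520×10^3) = 21.45 mm
L_e = K·L = 1 × 7.67 m = 7.670 m = 7670.0 mm
λ = L_e / r_min = 7670.0 / 21.45 = 358

λ ≈ 358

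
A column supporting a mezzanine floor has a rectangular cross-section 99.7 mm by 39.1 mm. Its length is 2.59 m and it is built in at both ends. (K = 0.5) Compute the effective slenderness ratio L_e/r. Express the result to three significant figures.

λ ≈ 115

For a rectangle r_min = b/√12 = 39.1/√12 = 11.29 mm
L_e = K·L = 0.5 × 2.59 m = 1.295 m = 1295.0 mm
λ = L_e / r_min = 1295.0 / 11.29 = 115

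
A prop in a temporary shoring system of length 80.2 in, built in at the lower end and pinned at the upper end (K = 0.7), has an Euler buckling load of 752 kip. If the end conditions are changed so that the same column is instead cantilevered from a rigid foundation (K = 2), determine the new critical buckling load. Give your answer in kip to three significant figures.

P_cr ∝ 1/K², so P_cr,new = P_cr,old × (K_old/K_new)² = 752 × (0.7/2)²
= 752 × 0.1225 = 92.1 kip

P_cr ≈ 92.1 kip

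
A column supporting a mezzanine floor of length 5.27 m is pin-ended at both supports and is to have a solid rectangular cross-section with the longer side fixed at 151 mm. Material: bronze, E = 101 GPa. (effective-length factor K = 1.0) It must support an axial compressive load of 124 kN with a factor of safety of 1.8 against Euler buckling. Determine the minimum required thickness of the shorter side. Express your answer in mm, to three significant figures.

b ≈ 79.1 mm

Required P_cr = n·P = 1.8 × 124 = 223.2 kN
L_e = K·L = 1 × 5.27 = 5.270 m
Required I = P_cr·L_e²/(π²E) = 2.232×10^5 × 5.270² / (π² × 1.01×10^11) = 6.219×10^-6 m⁴
I_req = 6.219×10^6 mm⁴
Rectangle, weak axis: I_min = h·b³/12 with h = 151 mm fixed  ⇒  b = (12I/h)^(1/3) = 79.1 mm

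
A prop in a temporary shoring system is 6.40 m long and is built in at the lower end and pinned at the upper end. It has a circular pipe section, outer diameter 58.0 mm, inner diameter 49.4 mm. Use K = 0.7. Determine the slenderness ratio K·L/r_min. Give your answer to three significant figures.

d_o = 58.0 mm, d_i = 49.4 mm
I = π(d_o⁴ − d_i⁴)/64 = π(58.0⁴ − 49.40⁴)/64 = 2.632×10^5 mm⁴
A = 725.4 mm²;  r_min = √(I/A) = √(2.632×10^5/725.4) = 19.05 mm
L_e = K·L = 0.7 × 6.40 m = 4.480 m = 4480.0 mm
λ = L_e / r_min = 4480.0 / 19.05 = 235

λ ≈ 235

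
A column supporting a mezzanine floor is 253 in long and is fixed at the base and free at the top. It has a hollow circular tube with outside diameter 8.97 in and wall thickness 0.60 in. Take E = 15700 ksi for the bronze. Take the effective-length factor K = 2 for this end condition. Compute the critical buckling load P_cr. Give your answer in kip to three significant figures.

Inner diameter d_i = 8.97 − 2×0.60 = 7.770 in
I = π(d_o⁴ − d_i⁴)/64 = π(8.97⁴ − 7.770⁴)/64 = 138.9 in⁴
Effective length L_e = K·L = 2 × 253 = 506.0 in
P_cr = π²EI / L_e² = π² × 15700×10³ × 138.9 / 506.0² = 8.404×10^4 lb

P_cr ≈ 84.0 kip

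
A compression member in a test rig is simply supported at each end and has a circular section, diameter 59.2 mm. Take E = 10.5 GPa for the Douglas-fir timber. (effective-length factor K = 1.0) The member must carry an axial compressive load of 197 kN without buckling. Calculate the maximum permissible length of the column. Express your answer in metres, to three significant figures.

L_max ≈ 0.563 m

I = πd⁴/64 = π×59.2⁴/64 = 6.029×10^5 mm⁴
I = 6.029×10^-7 m⁴
At the buckling limit P_cr = P = 1.970×10^5 N
From P_cr = π²EI/(K·L)²:  L = (1/K)·√(π²EI/P_cr) = (1/1)·√(π²×1.05×10^10×6.029×10^-7/1.970×10^5)
L = 0.563 m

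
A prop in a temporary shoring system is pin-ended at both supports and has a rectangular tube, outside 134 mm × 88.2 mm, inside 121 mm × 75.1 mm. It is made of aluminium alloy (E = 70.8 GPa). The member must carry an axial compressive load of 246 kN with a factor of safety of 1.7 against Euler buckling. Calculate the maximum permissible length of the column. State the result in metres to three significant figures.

Weak-axis I_min = (h_o·b_o³ − h_i·b_i³)/12 with b_o = 88.2, b_i = 75.10 mm (shorter outer/inner sides).
I_min = (134×88.2³ − 121.0×75.10³)/12 = 3.391×10^6 mm⁴
I = 3.391×10^-6 m⁴
Required critical load P_cr = n·P = 1.7 × 246 = 418.2 kN = 4.182×10^5 N
From P_cr = π²EI/(K·L)²:  L = (1/K)·√(π²EI/P_cr) = (1/1)·√(π²×7.08×10^10×3.391×10^-6/4.182×10^5)
L = 2.38 m

L_max ≈ 2.38 m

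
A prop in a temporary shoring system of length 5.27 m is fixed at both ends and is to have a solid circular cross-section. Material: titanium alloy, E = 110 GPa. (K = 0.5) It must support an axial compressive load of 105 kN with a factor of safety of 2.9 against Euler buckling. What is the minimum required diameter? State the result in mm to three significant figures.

Required P_cr = n·P = 2.9 × 105 = 304.5 kN
L_e = K·L = 0.5 × 5.27 = 2.635 m
Required I = P_cr·L_e²/(π²E) = 3.045×10^5 × 2.635² / (π² × 1.10×10^11) = 1.947×10^-6 m⁴
I_req = 1.947×10^6 mm⁴
Solid circle: I = πd⁴/64  ⇒  d = (64I/π)^(1/4) = (64×1.947×10^6/π)^(1/4) = 79.4 mm

d ≈ 79.4 mm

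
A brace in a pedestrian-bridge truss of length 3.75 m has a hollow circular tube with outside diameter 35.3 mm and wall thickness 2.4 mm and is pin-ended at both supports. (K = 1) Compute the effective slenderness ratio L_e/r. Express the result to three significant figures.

Inner diameter d_i = 35.3 − 2×2.4 = 30.50 mm
I = π(d_o⁴ − d_i⁴)/64 = π(35.3⁴ − 30.50⁴)/64 = 3.374×10^4 mm⁴
A = 248.1 mm²;  r_min = √(I/A) = √(3.374×10^4/248.1) = 11.66 mm
L_e = K·L = 1 × 3.75 m = 3.750 m = 3750.0 mm
λ = L_e / r_min = 3750.0 / 11.66 = 322

λ ≈ 322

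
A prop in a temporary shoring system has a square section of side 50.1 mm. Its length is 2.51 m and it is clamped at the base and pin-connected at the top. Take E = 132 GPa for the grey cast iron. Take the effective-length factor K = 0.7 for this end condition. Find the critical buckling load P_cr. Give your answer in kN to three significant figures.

I = a⁴/12 = 50.1⁴/12 = 5.250×10^5 mm⁴
I = 5.250×10^5 mm⁴ = 5.250×10^-7 m⁴
Effective length L_e = K·L = 0.7 × 2.51 = 1.757 m
P_cr = π²EI / L_e² = π² × 132×10⁹ × 5.250×10^-7 / 1.757² = 2.216×10^5 N

P_cr ≈ 222 kN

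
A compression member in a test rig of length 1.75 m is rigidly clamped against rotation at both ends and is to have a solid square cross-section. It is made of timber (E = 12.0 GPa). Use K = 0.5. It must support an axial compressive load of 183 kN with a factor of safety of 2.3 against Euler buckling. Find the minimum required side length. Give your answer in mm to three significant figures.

Required P_cr = n·P = 2.3 × 183 = 420.9 kN
L_e = K·L = 0.5 × 1.75 = 0.8750 m
Required I = P_cr·L_e²/(π²E) = 4.209×10^5 × 0.8750² / (π² × 1.20×10^10) = 2.721×10^-6 m⁴
I_req = 2.721×10^6 mm⁴
Solid square: I = a⁴/12  ⇒  a = (12I)^(1/4) = (12×2.721×10^6)^(1/4) = 75.6 mm

a ≈ 75.6 mm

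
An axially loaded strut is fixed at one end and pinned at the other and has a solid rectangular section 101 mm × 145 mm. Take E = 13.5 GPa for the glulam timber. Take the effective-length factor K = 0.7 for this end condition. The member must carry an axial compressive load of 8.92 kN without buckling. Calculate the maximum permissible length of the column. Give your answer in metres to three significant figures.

L_max ≈ 19.5 m

Buckling occurs about the weak axis: I_min = h·b³/12 with b = 101 mm (the shorter side).
I_min = 145×101³/12 = 1.245×10^7 mm⁴
I = 1.245×10^-5 m⁴
At the buckling limit P_cr = P = 8.920×10^3 N
From P_cr = π²EI/(K·L)²:  L = (1/K)·√(π²EI/P_cr) = (1/0.7)·√(π²×1.35×10^10×1.245×10^-5/8.920×10^3)
L = 19.5 m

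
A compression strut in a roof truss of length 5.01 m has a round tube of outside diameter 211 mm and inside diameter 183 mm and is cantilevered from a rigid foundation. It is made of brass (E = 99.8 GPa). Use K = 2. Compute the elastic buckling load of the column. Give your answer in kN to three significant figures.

d_o = 211 mm, d_i = 183 mm
I = π(d_o⁴ − d_i⁴)/64 = π(211⁴ − 183.0⁴)/64 = 4.224×10^7 mm⁴
I = 4.224×10^7 mm⁴ = 4.224×10^-5 m⁴
Effective length L_e = K·L = 2 × 5.01 = 10.02 m
P_cr = π²EI / L_e² = π² × 99.8×10⁹ × 4.224×10^-5 / 10.02² = 4.144×10^5 N

P_cr ≈ 414 kN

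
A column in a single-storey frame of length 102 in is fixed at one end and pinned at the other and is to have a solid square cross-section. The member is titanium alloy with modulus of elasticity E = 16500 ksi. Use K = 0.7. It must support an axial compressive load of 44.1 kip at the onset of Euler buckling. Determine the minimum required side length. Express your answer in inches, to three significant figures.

a ≈ 2.02 in

L_e = K·L = 0.7 × 102 = 71.40 in
Required I = P_cr·L_e²/(π²E) = 4.410×10^4 × 71.40² / (π² × 1.65×10^7) = 1.381 in⁴
Solid square: I = a⁴/12  ⇒  a = (12I)^(1/4) = (12×1.381)^(1/4) = 2.02 in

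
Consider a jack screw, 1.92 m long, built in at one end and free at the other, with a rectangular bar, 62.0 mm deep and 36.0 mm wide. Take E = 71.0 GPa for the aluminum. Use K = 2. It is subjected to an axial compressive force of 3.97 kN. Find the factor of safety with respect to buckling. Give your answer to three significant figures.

Buckling occurs about the weak axis: I_min = h·b³/12 with b = 36.0 mm (the shorter side).
I_min = 62.0×36.0³/12 = 2.411×10^5 mm⁴
I = 2.411×10^5 mm⁴ = 2.411×10^-7 m⁴
Effective length L_e = K·L = 2 × 1.92 = 3.840 m
P_cr = π²EI / L_e² = π² × 71.0×10⁹ × 2.411×10^-7 / 3.840² = 1.146×10^4 N
Factor of safety n = P_cr / P = 11.455 / 3.97 = 2.89

n ≈ 2.89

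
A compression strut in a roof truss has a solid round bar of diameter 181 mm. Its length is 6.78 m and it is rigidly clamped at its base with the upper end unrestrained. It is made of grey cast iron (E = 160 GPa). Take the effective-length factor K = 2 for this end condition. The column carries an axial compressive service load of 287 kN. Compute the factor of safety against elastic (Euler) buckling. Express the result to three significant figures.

n ≈ 1.58

I = πd⁴/64 = π×181⁴/64 = 5.268×10^7 mm⁴
I = 5.268×10^7 mm⁴ = 5.268×10^-5 m⁴
Effective length L_e = K·L = 2 × 6.78 = 13.56 m
P_cr = π²EI / L_e² = π² × 160×10⁹ × 5.268×10^-5 / 13.56² = 4.525×10^5 N
Factor of safety n = P_cr / P = 452.46 / 287 = 1.58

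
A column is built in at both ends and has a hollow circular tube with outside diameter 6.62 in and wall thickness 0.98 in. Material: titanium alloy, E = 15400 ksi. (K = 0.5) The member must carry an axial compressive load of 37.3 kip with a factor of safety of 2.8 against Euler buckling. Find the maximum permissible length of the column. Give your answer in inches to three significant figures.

L_max ≈ 643 in

Inner diameter d_i = 6.62 − 2×0.98 = 4.660 in
I = π(d_o⁴ − d_i⁴)/64 = π(6.62⁴ − 4.660⁴)/64 = 71.13 in⁴
Required critical load P_cr = n·P = 2.8 × 37.3 = 104.4 kip = 1.044×10^5 lb
From P_cr = π²EI/(K·L)²:  L = (1/K)·√(π²EI/P_cr) = (1/0.5)·√(π²×1.54×10^7×71.13/1.044×10^5)
L = 643 in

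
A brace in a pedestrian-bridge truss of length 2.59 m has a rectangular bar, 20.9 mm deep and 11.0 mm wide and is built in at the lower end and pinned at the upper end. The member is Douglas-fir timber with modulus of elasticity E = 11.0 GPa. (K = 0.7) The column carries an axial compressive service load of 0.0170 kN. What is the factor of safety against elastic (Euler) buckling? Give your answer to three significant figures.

n ≈ 4.50

Buckling occurs about the weak axis: I_min = h·b³/12 with b = 11.0 mm (the shorter side).
I_min = 20.9×11.0³/12 = 2.318×10^3 mm⁴
I = 2.318×10^3 mm⁴ = 2.318×10^-9 m⁴
Effective length L_e = K·L = 0.7 × 2.59 = 1.813 m
P_cr = π²EI / L_e² = π² × 11.0×10⁹ × 2.318×10^-9 / 1.813² = 76.57 N
Factor of safety n = P_cr / P = 0.076567 / 0.0170 = 4.50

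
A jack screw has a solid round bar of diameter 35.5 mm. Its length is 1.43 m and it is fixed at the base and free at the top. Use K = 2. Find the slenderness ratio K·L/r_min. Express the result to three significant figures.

I = πd⁴/64 = π×35.5⁴/64 = 7.796×10^4 mm⁴
A = 989.8 mm²;  r_min = √(I/A) = √(7.796×10^4/989.8) = 8.875 mm
L_e = K·L = 2 × 1.43 m = 2.860 m = 2860.0 mm
λ = L_e / r_min = 2860.0 / 8.875 = 322

λ ≈ 322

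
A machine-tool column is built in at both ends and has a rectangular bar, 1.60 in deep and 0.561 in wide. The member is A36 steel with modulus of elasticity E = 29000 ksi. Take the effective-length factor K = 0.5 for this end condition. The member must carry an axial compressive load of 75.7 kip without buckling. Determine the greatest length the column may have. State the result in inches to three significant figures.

L_max ≈ 18.9 in

Buckling occurs about the weak axis: I_min = h·b³/12 with b = 0.561 in (the shorter side).
I_min = 1.60×0.561³/12 = 2.354×10^-2 in⁴
At the buckling limit P_cr = P = 7.570×10^4 lb
From P_cr = π²EI/(K·L)²:  L = (1/K)·√(π²EI/P_cr) = (1/0.5)·√(π²×2.90×10^7×2.354×10^-2/7.570×10^4)
L = 18.9 in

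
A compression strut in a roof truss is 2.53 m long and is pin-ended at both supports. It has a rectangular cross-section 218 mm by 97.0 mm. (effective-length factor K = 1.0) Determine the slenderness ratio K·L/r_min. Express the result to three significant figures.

λ ≈ 90.4

For a rectangle r_min = b/√12 = 97.0/√12 = 28.00 mm
L_e = K·L = 1 × 2.53 m = 2.530 m = 2530.0 mm
λ = L_e / r_min = 2530.0 / 28.00 = 90.4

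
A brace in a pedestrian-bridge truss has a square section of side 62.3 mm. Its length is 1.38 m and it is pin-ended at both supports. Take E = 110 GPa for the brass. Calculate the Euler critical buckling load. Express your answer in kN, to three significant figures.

P_cr ≈ 716 kN

I = a⁴/12 = 62.3⁴/12 = 1.255×10^6 mm⁴
I = 1.255×10^6 mm⁴ = 1.255×10^-6 m⁴
Effective length L_e = K·L = 1 × 1.38 = 1.380 m
P_cr = π²EI / L_e² = π² × 110×10⁹ × 1.255×10^-6 / 1.380² = 7.157×10^5 N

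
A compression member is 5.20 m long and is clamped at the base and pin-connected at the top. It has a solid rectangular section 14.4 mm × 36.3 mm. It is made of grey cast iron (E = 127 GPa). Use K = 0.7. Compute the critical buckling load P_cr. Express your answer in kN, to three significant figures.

Buckling occurs about the weak axis: I_min = h·b³/12 with b = 14.4 mm (the shorter side).
I_min = 36.3×14.4³/12 = 9.033×10^3 mm⁴
I = 9.033×10^3 mm⁴ = 9.033×10^-9 m⁴
Effective length L_e = K·L = 0.7 × 5.20 = 3.640 m
P_cr = π²EI / L_e² = π² × 127×10⁹ × 9.033×10^-9 / 3.640² = 854.5 N

P_cr ≈ 0.855 kN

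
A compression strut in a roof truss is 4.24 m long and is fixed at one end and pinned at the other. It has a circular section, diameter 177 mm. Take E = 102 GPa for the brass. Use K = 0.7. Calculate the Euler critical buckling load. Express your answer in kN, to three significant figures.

P_cr ≈ 5510 kN

I = πd⁴/64 = π×177⁴/64 = 4.818×10^7 mm⁴
I = 4.818×10^7 mm⁴ = 4.818×10^-5 m⁴
Effective length L_e = K·L = 0.7 × 4.24 = 2.968 m
P_cr = π²EI / L_e² = π² × 102×10⁹ × 4.818×10^-5 / 2.968² = 5.506×10^6 N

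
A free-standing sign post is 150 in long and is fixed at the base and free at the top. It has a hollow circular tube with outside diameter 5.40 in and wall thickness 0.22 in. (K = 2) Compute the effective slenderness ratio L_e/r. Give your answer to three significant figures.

Inner diameter d_i = 5.40 − 2×0.22 = 4.960 in
I = π(d_o⁴ − d_i⁴)/64 = π(5.40⁴ − 4.960⁴)/64 = 12.03 in⁴
A = 3.580 in²;  r_min = √(I/A) = √(12.03/3.580) = 1.833 in
L_e = K·L = 2 × 150 = 300.0 in
λ = L_e / r_min = 300.00 / 1.833 = 164

λ ≈ 164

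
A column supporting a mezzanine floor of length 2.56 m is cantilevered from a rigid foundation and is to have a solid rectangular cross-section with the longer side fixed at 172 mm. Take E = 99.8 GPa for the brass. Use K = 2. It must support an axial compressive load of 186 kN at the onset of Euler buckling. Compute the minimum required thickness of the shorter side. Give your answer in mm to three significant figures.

b ≈ 70.2 mm

L_e = K·L = 2 × 2.56 = 5.120 m
Required I = P_cr·L_e²/(π²E) = 1.860×10^5 × 5.120² / (π² × 9.98×10^10) = 4.950×10^-6 m⁴
I_req = 4.950×10^6 mm⁴
Rectangle, weak axis: I_min = h·b³/12 with h = 172 mm fixed  ⇒  b = (12I/h)^(1/3) = 70.2 mm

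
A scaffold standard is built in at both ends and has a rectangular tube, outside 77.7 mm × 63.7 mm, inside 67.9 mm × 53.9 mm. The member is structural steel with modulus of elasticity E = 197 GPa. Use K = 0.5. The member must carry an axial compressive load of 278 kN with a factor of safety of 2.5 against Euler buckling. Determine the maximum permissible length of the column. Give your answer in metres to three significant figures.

Weak-axis I_min = (h_o·b_o³ − h_i·b_i³)/12 with b_o = 63.7, b_i = 53.90 mm (shorter outer/inner sides).
I_min = (77.7×63.7³ − 67.90×53.90³)/12 = 7.876×10^5 mm⁴
I = 7.876×10^-7 m⁴
Required critical load P_cr = n·P = 2.5 × 278 = 695.0 kN = 6.950×10^5 N
From P_cr = π²EI/(K·L)²:  L = (1/K)·√(π²EI/P_cr) = (1/0.5)·√(π²×1.97×10^11×7.876×10^-7/6.950×10^5)
L = 2.97 m

L_max ≈ 2.97 m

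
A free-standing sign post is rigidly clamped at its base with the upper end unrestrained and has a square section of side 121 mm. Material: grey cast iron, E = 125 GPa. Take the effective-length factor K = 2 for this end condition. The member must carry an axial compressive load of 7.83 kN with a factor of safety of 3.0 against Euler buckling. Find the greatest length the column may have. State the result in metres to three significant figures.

L_max ≈ 15.3 m

I = a⁴/12 = 121⁴/12 = 1.786×10^7 mm⁴
I = 1.786×10^-5 m⁴
Required critical load P_cr = n·P = 3.0 × 7.83 = 23.49 kN = 2.349×10^4 N
From P_cr = π²EI/(K·L)²:  L = (1/K)·√(π²EI/P_cr) = (1/2)·√(π²×1.25×10^11×1.786×10^-5/2.349×10^4)
L = 15.3 m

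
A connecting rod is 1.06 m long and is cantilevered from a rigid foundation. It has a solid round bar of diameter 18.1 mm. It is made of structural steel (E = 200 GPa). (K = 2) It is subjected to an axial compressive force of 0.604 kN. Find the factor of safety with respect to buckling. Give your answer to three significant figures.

n ≈ 3.83

I = πd⁴/64 = π×18.1⁴/64 = 5.268×10^3 mm⁴
I = 5.268×10^3 mm⁴ = 5.268×10^-9 m⁴
Effective length L_e = K·L = 2 × 1.06 = 2.120 m
P_cr = π²EI / L_e² = π² × 200×10⁹ × 5.268×10^-9 / 2.120² = 2.314×10^3 N
Factor of safety n = P_cr / P = 2.3139 / 0.604 = 3.83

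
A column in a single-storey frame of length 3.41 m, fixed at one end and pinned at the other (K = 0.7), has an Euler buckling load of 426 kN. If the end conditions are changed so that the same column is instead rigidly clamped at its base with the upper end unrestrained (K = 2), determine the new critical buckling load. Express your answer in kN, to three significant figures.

P_cr ∝ 1/K², so P_cr,new = P_cr,old × (K_old/K_new)² = 426 × (0.7/2)²
= 426 × 0.1225 = 52.2 kN

P_cr ≈ 52.2 kN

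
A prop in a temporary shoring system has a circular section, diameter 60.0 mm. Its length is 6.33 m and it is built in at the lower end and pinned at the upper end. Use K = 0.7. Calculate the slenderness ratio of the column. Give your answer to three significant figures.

λ ≈ 295

I = πd⁴/64 = π×60.0⁴/64 = 6.362×10^5 mm⁴
A = 2.827×10^3 mm²;  r_min = √(I/A) = √(6.362×10^5/2.827×10^3) = 15.00 mm
L_e = K·L = 0.7 × 6.33 m = 4.431 m = 4431.0 mm
λ = L_e / r_min = 4431.0 / 15.00 = 295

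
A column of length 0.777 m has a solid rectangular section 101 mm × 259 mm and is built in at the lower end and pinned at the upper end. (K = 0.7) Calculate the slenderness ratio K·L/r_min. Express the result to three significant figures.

λ ≈ 18.7

For a rectangle r_min = b/√12 = 101/√12 = 29.16 mm
L_e = K·L = 0.7 × 0.777 m = 0.5439 m = 543.90 mm
λ = L_e / r_min = 543.90 / 29.16 = 18.7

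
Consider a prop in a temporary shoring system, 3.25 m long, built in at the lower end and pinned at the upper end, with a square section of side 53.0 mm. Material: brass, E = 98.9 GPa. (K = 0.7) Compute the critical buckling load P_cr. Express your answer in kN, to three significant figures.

I = a⁴/12 = 53.0⁴/12 = 6.575×10^5 mm⁴
I = 6.575×10^5 mm⁴ = 6.575×10^-7 m⁴
Effective length L_e = K·L = 0.7 × 3.25 = 2.275 m
P_cr = π²EI / L_e² = π² × 98.9×10⁹ × 6.575×10^-7 / 2.275² = 1.240×10^5 N

P_cr ≈ 124 kN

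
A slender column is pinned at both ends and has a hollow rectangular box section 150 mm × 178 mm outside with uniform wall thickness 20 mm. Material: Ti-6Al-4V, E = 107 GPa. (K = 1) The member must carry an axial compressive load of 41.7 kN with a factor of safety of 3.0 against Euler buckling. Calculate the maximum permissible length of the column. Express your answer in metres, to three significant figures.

Inner dimensions: h_i = 178 − 2×20 = 138.0 mm, b_i = 150 − 2×20 = 110.0 mm
Weak-axis I_min = (h_o·b_o³ − h_i·b_i³)/12 with b_o = 150, b_i = 110.0 mm (shorter outer/inner sides).
I_min = (178×150³ − 138.0×110.0³)/12 = 3.476×10^7 mm⁴
I = 3.476×10^-5 m⁴
Required critical load P_cr = n·P = 3.0 × 41.7 = 125.1 kN = 1.251×10^5 N
From P_cr = π²EI/(K·L)²:  L = (1/K)·√(π²EI/P_cr) = (1/1)·√(π²×1.07×10^11×3.476×10^-5/1.251×10^5)
L = 17.1 m

L_max ≈ 17.1 m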